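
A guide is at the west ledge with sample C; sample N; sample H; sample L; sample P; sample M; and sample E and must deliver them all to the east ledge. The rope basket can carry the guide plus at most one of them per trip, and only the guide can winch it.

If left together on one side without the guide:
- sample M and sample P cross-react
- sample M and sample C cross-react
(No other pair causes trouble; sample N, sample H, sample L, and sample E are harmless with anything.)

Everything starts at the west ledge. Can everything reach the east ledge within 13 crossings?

Counting alone: the guide can take at most 1 across per trip to the east ledge, so moving all 7 needs at least 7 loaded trips out, with a return between consecutive ones — at least 13 crossings.
The safety rule pushes this higher. Following every safe sequence of crossings, the most of the 7 that can be at the east ledge as the rope basket arrives there on crossing 13 is 6 — never all 7.
So the move cannot be finished within 13 crossings. (The shortest complete plan takes 15:)
1. Guide goes to the east ledge with sample M.  [the west ledge: sample C, sample E, sample H, sample L, sample N, sample P | the east ledge: sample M]
2. Guide goes back to the west ledge alone.  [the west ledge: sample C, sample E, sample H, sample L, sample N, sample P | the east ledge: sample M]
3. Guide goes to the east ledge with sample C.  [the west ledge: sample E, sample H, sample L, sample N, sample P | the east ledge: sample C, sample M]
4. Guide goes back to the west ledge with sample M.  [the west ledge: sample E, sample H, sample L, sample M, sample N, sample P | the east ledge: sample C]
5. Guide goes to the east ledge with sample P.  [the west ledge: sample E, sample H, sample L, sample M, sample N | the east ledge: sample C, sample P]
6. Guide goes back to the west ledge alone.  [the west ledge: sample E, sample H, sample L, sample M, sample N | the east ledge: sample C, sample P]
7. Guide goes to the east ledge with sample N.  [the west ledge: sample E, sample H, sample L, sample M | the east ledge: sample C, sample N, sample P]
8. Guide goes back to the west ledge alone.  [the west ledge: sample E, sample H, sample L, sample M | the east ledge: sample C, sample N, sample P]
9. Guide goes to the east ledge with sample H.  [the west ledge: sample E, sample L, sample M | the east ledge: sample C, sample H, sample N, sample P]
10. Guide goes back to the west ledge alone.  [the west ledge: sample E, sample L, sample M | the east ledge: sample C, sample H, sample N, sample P]
11. Guide goes to the east ledge with sample L.  [the west ledge: sample E, sample M | the east ledge: sample C, sample H, sample L, sample N, sample P]
12. Guide goes back to the west ledge alone.  [the west ledge: sample E, sample M | the east ledge: sample C, sample H, sample L, sample N, sample P]
13. Guide goes to the east ledge with sample E.  [the west ledge: sample M | the east ledge: sample C, sample E, sample H, sample L, sample N, sample P]
14. Guide goes back to the west ledge alone.  [the west ledge: sample M | the east ledge: sample C, sample E, sample H, sample L, sample N, sample P]
15. Guide goes to the east ledge with sample M.  [the west ledge: — | the east ledge: sample C, sample E, sample H, sample L, sample M, sample N, sample P]

No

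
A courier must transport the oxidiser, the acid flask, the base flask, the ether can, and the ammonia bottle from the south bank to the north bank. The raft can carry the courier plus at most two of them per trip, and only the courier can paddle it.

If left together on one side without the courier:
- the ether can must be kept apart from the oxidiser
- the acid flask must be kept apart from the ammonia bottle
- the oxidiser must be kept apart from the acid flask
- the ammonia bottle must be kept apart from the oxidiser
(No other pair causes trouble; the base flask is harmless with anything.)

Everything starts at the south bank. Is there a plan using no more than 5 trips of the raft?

No

Counting alone: the courier can take at most 2 across per trip to the north bank, so moving all 5 needs at least 3 loaded trips out, with a return between consecutive ones — at least 5 crossings.
The safety rule pushes this higher. Following every safe sequence of crossings, the most of the 5 that can be at the north bank as the raft arrives there on crossing 5 is 4 — never all 5.
So the move cannot be finished within 5 crossings. (The shortest complete plan takes 7:)
1. Courier goes to the north bank with the acid flask and the oxidiser.
2. Courier goes back to the south bank with the oxidiser.
3. Courier goes to the north bank with the base flask and the oxidiser.
4. Courier goes back to the south bank with the oxidiser.
5. Courier goes to the north bank with the ether can and the oxidiser.
6. Courier goes back to the south bank with the oxidiser.
7. Courier goes to the north bank with the ammonia bottle and the oxidiser.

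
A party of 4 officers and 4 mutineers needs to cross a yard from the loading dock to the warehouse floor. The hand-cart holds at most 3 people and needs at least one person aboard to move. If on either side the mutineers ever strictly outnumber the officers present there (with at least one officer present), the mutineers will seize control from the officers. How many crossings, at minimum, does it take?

Counting alone: each trip to the warehouse floor takes at most 3 across and each return brings at least 1 back, so after t trips out (and t−1 returns) at most 3t − (t−1) of the 8 are across; that first reaches 8 at t = 4, so at least 7 crossings are needed.
The safety rule pushes this higher. Following every safe sequence of crossings, the most of the 8 that can be at the warehouse floor as the hand-cart arrives there on crossing 7 is 7 — never all 8.
So no plan with fewer than 9 crossings exists, and this one achieves 9:
1. 2 mutineers → the warehouse floor.  (the loading dock: 4O 2M; the warehouse floor: 0O 2M)
2. 1 mutineer ← the loading dock.  (the loading dock: 4O 3M; the warehouse floor: 0O 1M)
3. 3 mutineers → the warehouse floor.  (the loading dock: 4O 0M; the warehouse floor: 0O 4M)
4. 1 mutineer ← the loading dock.  (the loading dock: 4O 1M; the warehouse floor: 0O 3M)
5. 3 officers → the warehouse floor.  (the loading dock: 1O 1M; the warehouse floor: 3O 3M)
6. 1 officer and 1 mutineer ← the loading dock.  (the loading dock: 2O 2M; the warehouse floor: 2O 2M)
7. 2 officers → the warehouse floor.  (the loading dock: 0O 2M; the warehouse floor: 4O 2M)
8. 1 mutineer ← the loading dock.  (the loading dock: 0O 3M; the warehouse floor: 4O 1M)
9. 3 mutineers → the warehouse floor.  (the loading dock: 0O 0M; the warehouse floor: 4O 4M)

9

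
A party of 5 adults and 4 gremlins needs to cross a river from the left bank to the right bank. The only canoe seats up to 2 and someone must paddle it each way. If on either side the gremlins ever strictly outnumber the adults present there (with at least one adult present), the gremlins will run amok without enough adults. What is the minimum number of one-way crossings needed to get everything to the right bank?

15

Counting alone: each trip to the right bank takes at most 2 across and each return brings at least 1 back, so after t trips out (and t−1 returns) at most 2t − (t−1) of the 9 are across; that first reaches 9 at t = 8, so at least 15 crossings are needed.
The plan below uses exactly 15 crossings, so it is optimal:
1. 2 gremlins → the right bank.  (the left bank: 5A 2G; the right bank: 0A 2G)
2. 1 gremlin ← the left bank.  (the left bank: 5A 3G; the right bank: 0A 1G)
3. 2 gremlins → the right bank.  (the left bank: 5A 1G; the right bank: 0A 3G)
4. 1 gremlin ← the left bank.  (the left bank: 5A 2G; the right bank: 0A 2G)
5. 2 adults → the right bank.  (the left bank: 3A 2G; the right bank: 2A 2G)
6. 1 gremlin ← the left bank.  (the left bank: 3A 3G; the right bank: 2A 1G)
7. 1 adult and 1 gremlin → the right bank.  (the left bank: 2A 2G; the right bank: 3A 2G)
8. 1 adult ← the left bank.  (the left bank: 3A 2G; the right bank: 2A 2G)
9. 1 adult and 1 gremlin → the right bank.  (the left bank: 2A 1G; the right bank: 3A 3G)
10. 1 gremlin ← the left bank.  (the left bank: 2A 2G; the right bank: 3A 2G)
11. 1 adult and 1 gremlin → the right bank.  (the left bank: 1A 1G; the right bank: 4A 3G)
12. 1 adult ← the left bank.  (the left bank: 2A 1G; the right bank: 3A 3G)
13. 1 adult and 1 gremlin → the right bank.  (the left bank: 1A 0G; the right bank: 4A 4G)
14. 1 gremlin ← the left bank.  (the left bank: 1A 1G; the right bank: 4A 3G)
15. 1 adult and 1 gremlin → the right bank.  (the left bank: 0A 0G; the right bank: 5A 4G)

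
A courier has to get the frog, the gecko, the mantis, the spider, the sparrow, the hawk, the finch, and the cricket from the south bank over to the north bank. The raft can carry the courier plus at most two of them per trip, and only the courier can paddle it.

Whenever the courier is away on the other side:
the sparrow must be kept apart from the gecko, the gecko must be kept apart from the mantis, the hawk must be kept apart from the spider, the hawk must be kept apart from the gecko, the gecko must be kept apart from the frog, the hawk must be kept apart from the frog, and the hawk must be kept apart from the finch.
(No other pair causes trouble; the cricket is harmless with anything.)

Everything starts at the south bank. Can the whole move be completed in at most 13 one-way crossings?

Yes

Yes — this plan uses 13 crossings (≤ 13):
1. Courier goes to the north bank with the gecko and the hawk.  [the south bank: the cricket, the finch, the frog, the mantis, the sparrow, the spider | the north bank: the gecko, the hawk]
2. Courier goes back to the south bank with the gecko.  [the south bank: the cricket, the finch, the frog, the gecko, the mantis, the sparrow, the spider | the north bank: the hawk]
3. Courier goes to the north bank with the gecko and the mantis.  [the south bank: the cricket, the finch, the frog, the sparrow, the spider | the north bank: the gecko, the hawk, the mantis]
4. Courier goes back to the south bank with the gecko.  [the south bank: the cricket, the finch, the frog, the gecko, the sparrow, the spider | the north bank: the hawk, the mantis]
5. Courier goes to the north bank with the frog and the sparrow.  [the south bank: the cricket, the finch, the gecko, the spider | the north bank: the frog, the hawk, the mantis, the sparrow]
6. Courier goes back to the south bank with the frog.  [the south bank: the cricket, the finch, the frog, the gecko, the spider | the north bank: the hawk, the mantis, the sparrow]
7. Courier goes to the north bank with the frog and the spider.  [the south bank: the cricket, the finch, the gecko | the north bank: the frog, the hawk, the mantis, the sparrow, the spider]
8. Courier goes back to the south bank with the hawk.  [the south bank: the cricket, the finch, the gecko, the hawk | the north bank: the frog, the mantis, the sparrow, the spider]
9. Courier goes to the north bank with the finch and the gecko.  [the south bank: the cricket, the hawk | the north bank: the finch, the frog, the gecko, the mantis, the sparrow, the spider]
10. Courier goes back to the south bank with the gecko.  [the south bank: the cricket, the gecko, the hawk | the north bank: the finch, the frog, the mantis, the sparrow, the spider]
11. Courier goes to the north bank with the cricket and the gecko.  [the south bank: the hawk | the north bank: the cricket, the finch, the frog, the gecko, the mantis, the sparrow, the spider]
12. Courier goes back to the south bank with the gecko.  [the south bank: the gecko, the hawk | the north bank: the cricket, the finch, the frog, the mantis, the sparrow, the spider]
13. Courier goes to the north bank with the gecko and the hawk.  [the south bank: — | the north bank: the cricket, the finch, the frog, the gecko, the hawk, the mantis, the sparrow, the spider]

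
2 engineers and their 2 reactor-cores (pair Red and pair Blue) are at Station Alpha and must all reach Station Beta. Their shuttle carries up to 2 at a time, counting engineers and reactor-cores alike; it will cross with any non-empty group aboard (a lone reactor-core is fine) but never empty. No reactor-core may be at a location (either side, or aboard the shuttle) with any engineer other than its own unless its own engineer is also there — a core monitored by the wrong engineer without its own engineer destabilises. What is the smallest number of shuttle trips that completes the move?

5

Counting alone: each trip to Station Beta takes at most 2 across and each return brings at least 1 back, so after t trips out (and t−1 returns) at most 2t − (t−1) of the 4 are across; that first reaches 4 at t = 3, so at least 5 crossings are needed.
The plan below uses exactly 5 crossings, so it is optimal:
1. engineer Red and reactor-core Red cross → Station Beta.
2. engineer Red crosses ← Station Alpha.
3. engineer Blue and engineer Red cross → Station Beta.
4. engineer Blue crosses ← Station Alpha.
5. engineer Blue and reactor-core Blue cross → Station Beta.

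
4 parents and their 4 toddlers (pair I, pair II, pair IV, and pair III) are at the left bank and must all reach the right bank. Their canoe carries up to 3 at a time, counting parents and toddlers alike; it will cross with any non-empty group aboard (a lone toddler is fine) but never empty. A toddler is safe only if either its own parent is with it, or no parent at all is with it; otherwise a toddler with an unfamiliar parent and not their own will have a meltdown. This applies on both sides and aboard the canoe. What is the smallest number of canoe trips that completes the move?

9

Counting alone: each trip to the right bank takes at most 3 across and each return brings at least 1 back, so after t trips out (and t−1 returns) at most 3t − (t−1) of the 8 are across; that first reaches 8 at t = 4, so at least 7 crossings are needed.
The safety rule pushes this higher. Following every safe sequence of crossings, the most of the 8 that can be at the right bank as the canoe arrives there on crossing 7 is 7 — never all 8.
So no plan with fewer than 9 crossings exists, and this one achieves 9:
1. parent I and toddler I cross → the right bank.
2. parent I crosses ← the left bank.
3. parent I, parent II, and toddler II cross → the right bank.
4. parent I and toddler I cross ← the left bank.
5. parent I, parent III, and parent IV cross → the right bank.
6. toddler II crosses ← the left bank.
7. toddler I and toddler II cross → the right bank.
8. toddler I crosses ← the left bank.
9. toddler I, toddler III, and toddler IV cross → the right bank.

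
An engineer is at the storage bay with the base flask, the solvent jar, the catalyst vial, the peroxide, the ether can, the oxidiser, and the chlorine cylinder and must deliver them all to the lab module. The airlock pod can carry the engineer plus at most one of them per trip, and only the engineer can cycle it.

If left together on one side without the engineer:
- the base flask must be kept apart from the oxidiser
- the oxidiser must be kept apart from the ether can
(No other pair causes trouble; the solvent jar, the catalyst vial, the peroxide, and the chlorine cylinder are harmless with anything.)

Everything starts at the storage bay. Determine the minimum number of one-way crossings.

15

Counting alone: the engineer can take at most 1 across per trip to the lab module, so moving all 7 needs at least 7 loaded trips out, with a return between consecutive ones — at least 13 crossings.
The safety rule pushes this higher. Following every safe sequence of crossings, the most of the 7 that can be at the lab module as the airlock pod arrives there on crossing 13 is 6 — never all 7.
So no plan with fewer than 15 crossings exists, and this one achieves 15:
1. Engineer goes to the lab module with the oxidiser.
2. Engineer goes back to the storage bay alone.
3. Engineer goes to the lab module with the base flask.
4. Engineer goes back to the storage bay with the oxidiser.
5. Engineer goes to the lab module with the ether can.
6. Engineer goes back to the storage bay alone.
7. Engineer goes to the lab module with the solvent jar.
8. Engineer goes back to the storage bay alone.
9. Engineer goes to the lab module with the catalyst vial.
10. Engineer goes back to the storage bay alone.
11. Engineer goes to the lab module with the peroxide.
12. Engineer goes back to the storage bay alone.
13. Engineer goes to the lab module with the chlorine cylinder.
14. Engineer goes back to the storage bay alone.
15. Engineer goes to the lab module with the oxidiser.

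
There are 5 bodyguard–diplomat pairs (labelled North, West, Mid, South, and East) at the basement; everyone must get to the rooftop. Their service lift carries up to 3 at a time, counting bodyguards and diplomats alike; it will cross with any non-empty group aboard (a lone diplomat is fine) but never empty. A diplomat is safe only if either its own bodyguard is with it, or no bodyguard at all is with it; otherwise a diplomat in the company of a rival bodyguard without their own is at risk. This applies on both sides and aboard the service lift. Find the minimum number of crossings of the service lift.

Counting alone: each trip to the rooftop takes at most 3 across and each return brings at least 1 back, so after t trips out (and t−1 returns) at most 3t − (t−1) of the 10 are across; that first reaches 10 at t = 5, so at least 9 crossings are needed.
The safety rule pushes this higher. Following every safe sequence of crossings, the most of the 10 that can be at the rooftop as the service lift arrives there on crossing 9 is 9 — never all 10.
So no plan with fewer than 11 crossings exists, and this one achieves 11:
1. bodyguard North and diplomat North cross → the rooftop.
2. bodyguard North crosses ← the basement.
3. diplomat Mid, diplomat South, and diplomat West cross → the rooftop.
4. diplomat North crosses ← the basement.
5. bodyguard Mid, bodyguard South, and bodyguard West cross → the rooftop.
6. bodyguard West and diplomat West cross ← the basement.
7. bodyguard East, bodyguard North, and bodyguard West cross → the rooftop.
8. diplomat Mid crosses ← the basement.
9. diplomat North and diplomat West cross → the rooftop.
10. diplomat North crosses ← the basement.
11. diplomat East, diplomat Mid, and diplomat North cross → the rooftop.

11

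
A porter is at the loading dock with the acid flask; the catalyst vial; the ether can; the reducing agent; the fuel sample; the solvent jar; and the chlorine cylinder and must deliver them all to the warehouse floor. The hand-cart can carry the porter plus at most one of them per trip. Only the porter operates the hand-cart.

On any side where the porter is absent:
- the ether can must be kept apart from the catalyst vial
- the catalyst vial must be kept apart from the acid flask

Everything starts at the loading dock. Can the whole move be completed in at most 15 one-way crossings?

Yes

Yes — this plan uses 15 crossings (≤ 15):
1. Porter goes to the warehouse floor with the catalyst vial.
2. Porter goes back to the loading dock alone.
3. Porter goes to the warehouse floor with the acid flask.
4. Porter goes back to the loading dock with the catalyst vial.
5. Porter goes to the warehouse floor with the ether can.
6. Porter goes back to the loading dock alone.
7. Porter goes to the warehouse floor with the reducing agent.
8. Porter goes back to the loading dock alone.
9. Porter goes to the warehouse floor with the fuel sample.
10. Porter goes back to the loading dock alone.
11. Porter goes to the warehouse floor with the solvent jar.
12. Porter goes back to the loading dock alone.
13. Porter goes to the warehouse floor with the chlorine cylinder.
14. Porter goes back to the loading dock alone.
15. Porter goes to the warehouse floor with the catalyst vial.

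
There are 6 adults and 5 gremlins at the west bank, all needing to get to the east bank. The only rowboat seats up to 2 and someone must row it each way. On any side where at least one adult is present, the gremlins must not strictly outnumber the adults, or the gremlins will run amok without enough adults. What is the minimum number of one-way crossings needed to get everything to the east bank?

Counting alone: each trip to the east bank takes at most 2 across and each return brings at least 1 back, so after t trips out (and t−1 returns) at most 2t − (t−1) of the 11 are across; that first reaches 11 at t = 10, so at least 19 crossings are needed.
The plan below uses exactly 19 crossings, so it is optimal:
1. 2 gremlins → the east bank.  (the west bank: 6A 3G; the east bank: 0A 2G)
2. 1 gremlin ← the west bank.  (the west bank: 6A 4G; the east bank: 0A 1G)
3. 2 gremlins → the east bank.  (the west bank: 6A 2G; the east bank: 0A 3G)
4. 1 gremlin ← the west bank.  (the west bank: 6A 3G; the east bank: 0A 2G)
5. 2 adults → the east bank.  (the west bank: 4A 3G; the east bank: 2A 2G)
6. 1 gremlin ← the west bank.  (the west bank: 4A 4G; the east bank: 2A 1G)
7. 1 adult and 1 gremlin → the east bank.  (the west bank: 3A 3G; the east bank: 3A 2G)
8. 1 adult ← the west bank.  (the west bank: 4A 3G; the east bank: 2A 2G)
9. 1 adult and 1 gremlin → the east bank.  (the west bank: 3A 2G; the east bank: 3A 3G)
10. 1 gremlin ← the west bank.  (the west bank: 3A 3G; the east bank: 3A 2G)
11. 1 adult and 1 gremlin → the east bank.  (the west bank: 2A 2G; the east bank: 4A 3G)
12. 1 adult ← the west bank.  (the west bank: 3A 2G; the east bank: 3A 3G)
13. 1 adult and 1 gremlin → the east bank.  (the west bank: 2A 1G; the east bank: 4A 4G)
14. 1 gremlin ← the west bank.  (the west bank: 2A 2G; the east bank: 4A 3G)
15. 1 adult and 1 gremlin → the east bank.  (the west bank: 1A 1G; the east bank: 5A 4G)
16. 1 adult ← the west bank.  (the west bank: 2A 1G; the east bank: 4A 4G)
17. 1 adult and 1 gremlin → the east bank.  (the west bank: 1A 0G; the east bank: 5A 5G)
18. 1 gremlin ← the west bank.  (the west bank: 1A 1G; the east bank: 5A 4G)
19. 1 adult and 1 gremlin → the east bank.  (the west bank: 0A 0G; the east bank: 6A 5G)

19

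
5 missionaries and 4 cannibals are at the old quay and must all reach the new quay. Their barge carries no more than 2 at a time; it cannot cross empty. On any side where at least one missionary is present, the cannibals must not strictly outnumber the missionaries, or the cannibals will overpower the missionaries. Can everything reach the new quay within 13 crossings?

No

Counting alone: each trip to the new quay takes at most 2 across and each return brings at least 1 back, so after t trips out (and t−1 returns) at most 2t − (t−1) of the 9 are across; that first reaches 9 at t = 8, so at least 15 crossings are needed.
Since 13 < 15, 13 crossings cannot be enough. (The shortest complete plan in fact takes 15:)
1. 2 cannibals → the new quay.  (the old quay: 5M 2C; the new quay: 0M 2C)
2. 1 cannibal ← the old quay.  (the old quay: 5M 3C; the new quay: 0M 1C)
3. 2 cannibals → the new quay.  (the old quay: 5M 1C; the new quay: 0M 3C)
4. 1 cannibal ← the old quay.  (the old quay: 5M 2C; the new quay: 0M 2C)
5. 2 missionaries → the new quay.  (the old quay: 3M 2C; the new quay: 2M 2C)
6. 1 cannibal ← the old quay.  (the old quay: 3M 3C; the new quay: 2M 1C)
7. 1 missionary and 1 cannibal → the new quay.  (the old quay: 2M 2C; the new quay: 3M 2C)
8. 1 missionary ← the old quay.  (the old quay: 3M 2C; the new quay: 2M 2C)
9. 1 missionary and 1 cannibal → the new quay.  (the old quay: 2M 1C; the new quay: 3M 3C)
10. 1 cannibal ← the old quay.  (the old quay: 2M 2C; the new quay: 3M 2C)
11. 1 missionary and 1 cannibal → the new quay.  (the old quay: 1M 1C; the new quay: 4M 3C)
12. 1 missionary ← the old quay.  (the old quay: 2M 1C; the new quay: 3M 3C)
13. 1 missionary and 1 cannibal → the new quay.  (the old quay: 1M 0C; the new quay: 4M 4C)
14. 1 cannibal ← the old quay.  (the old quay: 1M 1C; the new quay: 4M 3C)
15. 1 missionary and 1 cannibal → the new quay.  (the old quay: 0M 0C; the new quay: 5M 4C)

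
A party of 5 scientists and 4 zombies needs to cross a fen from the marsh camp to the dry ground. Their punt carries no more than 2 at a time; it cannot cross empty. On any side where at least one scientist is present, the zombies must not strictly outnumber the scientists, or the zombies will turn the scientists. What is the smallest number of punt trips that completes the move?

Counting alone: each trip to the dry ground takes at most 2 across and each return brings at least 1 back, so after t trips out (and t−1 returns) at most 2t − (t−1) of the 9 are across; that first reaches 9 at t = 8, so at least 15 crossings are needed.
The plan below uses exactly 15 crossings, so it is optimal:
1. 2 zombies → the dry ground.  (the marsh camp: 5S 2Z; the dry ground: 0S 2Z)
2. 1 zombie ← the marsh camp.  (the marsh camp: 5S 3Z; the dry ground: 0S 1Z)
3. 2 zombies → the dry ground.  (the marsh camp: 5S 1Z; the dry ground: 0S 3Z)
4. 1 zombie ← the marsh camp.  (the marsh camp: 5S 2Z; the dry ground: 0S 2Z)
5. 2 scientists → the dry ground.  (the marsh camp: 3S 2Z; the dry ground: 2S 2Z)
6. 1 zombie ← the marsh camp.  (the marsh camp: 3S 3Z; the dry ground: 2S 1Z)
7. 1 scientist and 1 zombie → the dry ground.  (the marsh camp: 2S 2Z; the dry ground: 3S 2Z)
8. 1 scientist ← the marsh camp.  (the marsh camp: 3S 2Z; the dry ground: 2S 2Z)
9. 1 scientist and 1 zombie → the dry ground.  (the marsh camp: 2S 1Z; the dry ground: 3S 3Z)
10. 1 zombie ← the marsh camp.  (the marsh camp: 2S 2Z; the dry ground: 3S 2Z)
11. 1 scientist and 1 zombie → the dry ground.  (the marsh camp: 1S 1Z; the dry ground: 4S 3Z)
12. 1 scientist ← the marsh camp.  (the marsh camp: 2S 1Z; the dry ground: 3S 3Z)
13. 1 scientist and 1 zombie → the dry ground.  (the marsh camp: 1S 0Z; the dry ground: 4S 4Z)
14. 1 zombie ← the marsh camp.  (the marsh camp: 1S 1Z; the dry ground: 4S 3Z)
15. 1 scientist and 1 zombie → the dry ground.  (the marsh camp: 0S 0Z; the dry ground: 5S 4Z)

15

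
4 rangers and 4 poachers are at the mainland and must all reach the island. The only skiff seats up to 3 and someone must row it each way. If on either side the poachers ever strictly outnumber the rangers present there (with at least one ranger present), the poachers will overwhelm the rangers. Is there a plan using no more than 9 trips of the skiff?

Yes — this plan uses 9 crossings (≤ 9):
1. 2 poachers → the island.  (the mainland: 4R 2P; the island: 0R 2P)
2. 1 poacher ← the mainland.  (the mainland: 4R 3P; the island: 0R 1P)
3. 3 poachers → the island.  (the mainland: 4R 0P; the island: 0R 4P)
4. 1 poacher ← the mainland.  (the mainland: 4R 1P; the island: 0R 3P)
5. 3 rangers → the island.  (the mainland: 1R 1P; the island: 3R 3P)
6. 1 ranger and 1 poacher ← the mainland.  (the mainland: 2R 2P; the island: 2R 2P)
7. 2 rangers → the island.  (the mainland: 0R 2P; the island: 4R 2P)
8. 1 poacher ← the mainland.  (the mainland: 0R 3P; the island: 4R 1P)
9. 3 poachers → the island.  (the mainland: 0R 0P; the island: 4R 4P)

Yes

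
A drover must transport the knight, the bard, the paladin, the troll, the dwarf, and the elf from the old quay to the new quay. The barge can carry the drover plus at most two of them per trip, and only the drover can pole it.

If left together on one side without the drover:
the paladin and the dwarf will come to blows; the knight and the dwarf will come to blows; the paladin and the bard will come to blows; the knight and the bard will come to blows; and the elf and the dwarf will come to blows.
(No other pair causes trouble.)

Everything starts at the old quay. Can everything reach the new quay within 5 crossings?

No

Counting alone: the drover can take at most 2 across per trip to the new quay, so moving all 6 needs at least 3 loaded trips out, with a return between consecutive ones — at least 5 crossings.
The safety rule pushes this higher. Following every safe sequence of crossings, the most of the 6 that can be at the new quay as the barge arrives there on crossing 5 is 5 — never all 6.
So the move cannot be finished within 5 crossings. (The shortest complete plan takes 7:)
1. Drover goes to the new quay with the bard and the dwarf.  [the old quay: the elf, the knight, the paladin, the troll | the new quay: the bard, the dwarf]
2. Drover goes back to the old quay alone.  [the old quay: the elf, the knight, the paladin, the troll | the new quay: the bard, the dwarf]
3. Drover goes to the new quay with the knight and the paladin.  [the old quay: the elf, the troll | the new quay: the bard, the dwarf, the knight, the paladin]
4. Drover goes back to the old quay with the bard and the dwarf.  [the old quay: the bard, the dwarf, the elf, the troll | the new quay: the knight, the paladin]
5. Drover goes to the new quay with the elf and the troll.  [the old quay: the bard, the dwarf | the new quay: the elf, the knight, the paladin, the troll]
6. Drover goes back to the old quay alone.  [the old quay: the bard, the dwarf | the new quay: the elf, the knight, the paladin, the troll]
7. Drover goes to the new quay with the bard and the dwarf.  [the old quay: — | the new quay: the bard, the dwarf, the elf, the knight, the paladin, the troll]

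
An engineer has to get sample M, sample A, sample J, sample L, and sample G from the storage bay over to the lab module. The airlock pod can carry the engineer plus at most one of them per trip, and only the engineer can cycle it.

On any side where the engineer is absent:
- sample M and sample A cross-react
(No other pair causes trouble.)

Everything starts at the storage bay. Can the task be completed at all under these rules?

1. Engineer goes to the lab module with sample M.  [the storage bay: sample A, sample G, sample J, sample L | the lab module: sample M]
2. Engineer goes back to the storage bay alone.  [the storage bay: sample A, sample G, sample J, sample L | the lab module: sample M]
3. Engineer goes to the lab module with sample J.  [the storage bay: sample A, sample G, sample L | the lab module: sample J, sample M]
4. Engineer goes back to the storage bay alone.  [the storage bay: sample A, sample G, sample L | the lab module: sample J, sample M]
5. Engineer goes to the lab module with sample L.  [the storage bay: sample A, sample G | the lab module: sample J, sample L, sample M]
6. Engineer goes back to the storage bay alone.  [the storage bay: sample A, sample G | the lab module: sample J, sample L, sample M]
7. Engineer goes to the lab module with sample G.  [the storage bay: sample A | the lab module: sample G, sample J, sample L, sample M]
8. Engineer goes back to the storage bay alone.  [the storage bay: sample A | the lab module: sample G, sample J, sample L, sample M]
9. Engineer goes to the lab module with sample A.  [the storage bay: — | the lab module: sample A, sample G, sample J, sample L, sample M]

Yes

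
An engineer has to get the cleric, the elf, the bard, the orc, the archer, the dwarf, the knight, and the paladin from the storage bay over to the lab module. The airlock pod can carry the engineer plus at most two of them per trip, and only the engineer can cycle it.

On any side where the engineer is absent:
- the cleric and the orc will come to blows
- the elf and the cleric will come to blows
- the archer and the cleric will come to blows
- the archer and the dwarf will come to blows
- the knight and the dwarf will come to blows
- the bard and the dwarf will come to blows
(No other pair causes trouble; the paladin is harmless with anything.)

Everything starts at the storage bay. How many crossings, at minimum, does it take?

Counting alone: the engineer can take at most 2 across per trip to the lab module, so moving all 8 needs at least 4 loaded trips out, with a return between consecutive ones — at least 7 crossings.
The safety rule pushes this higher. Following every safe sequence of crossings, the most of the 8 that can be at the lab module as the airlock pod arrives there on crossing 7 is 6 — never all 8.
So no plan with fewer than 9 crossings exists, and this one achieves 9:
1. Engineer goes to the lab module with the cleric and the dwarf.
2. Engineer goes back to the storage bay alone.
3. Engineer goes to the lab module with the elf and the orc.
4. Engineer goes back to the storage bay with the cleric.
5. Engineer goes to the lab module with the archer and the bard.
6. Engineer goes back to the storage bay with the dwarf.
7. Engineer goes to the lab module with the knight and the paladin.
8. Engineer goes back to the storage bay alone.
9. Engineer goes to the lab module with the cleric and the dwarf.

9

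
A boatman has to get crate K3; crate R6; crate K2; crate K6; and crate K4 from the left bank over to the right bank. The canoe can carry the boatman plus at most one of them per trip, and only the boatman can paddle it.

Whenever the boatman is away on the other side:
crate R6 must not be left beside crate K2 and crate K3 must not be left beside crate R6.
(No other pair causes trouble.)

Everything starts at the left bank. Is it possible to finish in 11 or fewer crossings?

Yes — this plan uses 11 crossings (≤ 11):
1. Boatman goes to the right bank with crate R6.  [the left bank: crate K2, crate K3, crate K4, crate K6 | the right bank: crate R6]
2. Boatman goes back to the left bank alone.  [the left bank: crate K2, crate K3, crate K4, crate K6 | the right bank: crate R6]
3. Boatman goes to the right bank with crate K3.  [the left bank: crate K2, crate K4, crate K6 | the right bank: crate K3, crate R6]
4. Boatman goes back to the left bank with crate R6.  [the left bank: crate K2, crate K4, crate K6, crate R6 | the right bank: crate K3]
5. Boatman goes to the right bank with crate K2.  [the left bank: crate K4, crate K6, crate R6 | the right bank: crate K2, crate K3]
6. Boatman goes back to the left bank alone.  [the left bank: crate K4, crate K6, crate R6 | the right bank: crate K2, crate K3]
7. Boatman goes to the right bank with crate K6.  [the left bank: crate K4, crate R6 | the right bank: crate K2, crate K3, crate K6]
8. Boatman goes back to the left bank alone.  [the left bank: crate K4, crate R6 | the right bank: crate K2, crate K3, crate K6]
9. Boatman goes to the right bank with crate K4.  [the left bank: crate R6 | the right bank: crate K2, crate K3, crate K4, crate K6]
10. Boatman goes back to the left bank alone.  [the left bank: crate R6 | the right bank: crate K2, crate K3, crate K4, crate K6]
11. Boatman goes to the right bank with crate R6.  [the left bank: — | the right bank: crate K2, crate K3, crate K4, crate K6, crate R6]

Yes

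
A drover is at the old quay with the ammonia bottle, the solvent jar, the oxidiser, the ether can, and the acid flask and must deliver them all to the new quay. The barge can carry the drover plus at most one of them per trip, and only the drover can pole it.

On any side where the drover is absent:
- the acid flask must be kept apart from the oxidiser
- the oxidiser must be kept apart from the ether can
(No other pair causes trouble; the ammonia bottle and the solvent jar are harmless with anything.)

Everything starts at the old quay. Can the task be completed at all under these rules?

1. Drover goes to the new quay with the oxidiser.
2. Drover goes back to the old quay alone.
3. Drover goes to the new quay with the ammonia bottle.
4. Drover goes back to the old quay alone.
5. Drover goes to the new quay with the solvent jar.
6. Drover goes back to the old quay alone.
7. Drover goes to the new quay with the ether can.
8. Drover goes back to the old quay with the oxidiser.
9. Drover goes to the new quay with the acid flask.
10. Drover goes back to the old quay alone.
11. Drover goes to the new quay with the oxidiser.

Yes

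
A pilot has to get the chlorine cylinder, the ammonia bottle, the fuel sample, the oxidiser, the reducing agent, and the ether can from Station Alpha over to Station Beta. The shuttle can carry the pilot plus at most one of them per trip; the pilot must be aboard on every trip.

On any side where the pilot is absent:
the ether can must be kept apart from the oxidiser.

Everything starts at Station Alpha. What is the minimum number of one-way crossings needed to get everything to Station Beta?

Counting alone: the pilot can take at most 1 across per trip to Station Beta, so moving all 6 needs at least 6 loaded trips out, with a return between consecutive ones — at least 11 crossings.
The plan below uses exactly 11 crossings, so it is optimal:
1. Pilot goes to Station Beta with the oxidiser.  [Station Alpha: the ammonia bottle, the chlorine cylinder, the ether can, the fuel sample, the reducing agent | Station Beta: the oxidiser]
2. Pilot goes back to Station Alpha alone.  [Station Alpha: the ammonia bottle, the chlorine cylinder, the ether can, the fuel sample, the reducing agent | Station Beta: the oxidiser]
3. Pilot goes to Station Beta with the chlorine cylinder.  [Station Alpha: the ammonia bottle, the ether can, the fuel sample, the reducing agent | Station Beta: the chlorine cylinder, the oxidiser]
4. Pilot goes back to Station Alpha alone.  [Station Alpha: the ammonia bottle, the ether can, the fuel sample, the reducing agent | Station Beta: the chlorine cylinder, the oxidiser]
5. Pilot goes to Station Beta with the ammonia bottle.  [Station Alpha: the ether can, the fuel sample, the reducing agent | Station Beta: the ammonia bottle, the chlorine cylinder, the oxidiser]
6. Pilot goes back to Station Alpha alone.  [Station Alpha: the ether can, the fuel sample, the reducing agent | Station Beta: the ammonia bottle, the chlorine cylinder, the oxidiser]
7. Pilot goes to Station Beta with the fuel sample.  [Station Alpha: the ether can, the reducing agent | Station Beta: the ammonia bottle, the chlorine cylinder, the fuel sample, the oxidiser]
8. Pilot goes back to Station Alpha alone.  [Station Alpha: the ether can, the reducing agent | Station Beta: the ammonia bottle, the chlorine cylinder, the fuel sample, the oxidiser]
9. Pilot goes to Station Beta with the reducing agent.  [Station Alpha: the ether can | Station Beta: the ammonia bottle, the chlorine cylinder, the fuel sample, the oxidiser, the reducing agent]
10. Pilot goes back to Station Alpha alone.  [Station Alpha: the ether can | Station Beta: the ammonia bottle, the chlorine cylinder, the fuel sample, the oxidiser, the reducing agent]
11. Pilot goes to Station Beta with the ether can.  [Station Alpha: — | Station Beta: the ammonia bottle, the chlorine cylinder, the ether can, the fuel sample, the oxidiser, the reducing agent]

11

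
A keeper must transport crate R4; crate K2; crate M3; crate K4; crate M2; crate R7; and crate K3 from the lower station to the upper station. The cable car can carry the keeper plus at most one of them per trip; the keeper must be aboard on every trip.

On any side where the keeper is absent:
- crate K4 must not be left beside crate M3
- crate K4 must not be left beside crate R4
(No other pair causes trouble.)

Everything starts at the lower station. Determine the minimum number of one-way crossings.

15

Counting alone: the keeper can take at most 1 across per trip to the upper station, so moving all 7 needs at least 7 loaded trips out, with a return between consecutive ones — at least 13 crossings.
The safety rule pushes this higher. Following every safe sequence of crossings, the most of the 7 that can be at the upper station as the cable car arrives there on crossing 13 is 6 — never all 7.
So no plan with fewer than 15 crossings exists, and this one achieves 15:
1. Keeper goes to the upper station with crate K4.  [the lower station: crate K2, crate K3, crate M2, crate M3, crate R4, crate R7 | the upper station: crate K4]
2. Keeper goes back to the lower station alone.  [the lower station: crate K2, crate K3, crate M2, crate M3, crate R4, crate R7 | the upper station: crate K4]
3. Keeper goes to the upper station with crate R4.  [the lower station: crate K2, crate K3, crate M2, crate M3, crate R7 | the upper station: crate K4, crate R4]
4. Keeper goes back to the lower station with crate K4.  [the lower station: crate K2, crate K3, crate K4, crate M2, crate M3, crate R7 | the upper station: crate R4]
5. Keeper goes to the upper station with crate M3.  [the lower station: crate K2, crate K3, crate K4, crate M2, crate R7 | the upper station: crate M3, crate R4]
6. Keeper goes back to the lower station alone.  [the lower station: crate K2, crate K3, crate K4, crate M2, crate R7 | the upper station: crate M3, crate R4]
7. Keeper goes to the upper station with crate K2.  [the lower station: crate K3, crate K4, crate M2, crate R7 | the upper station: crate K2, crate M3, crate R4]
8. Keeper goes back to the lower station alone.  [the lower station: crate K3, crate K4, crate M2, crate R7 | the upper station: crate K2, crate M3, crate R4]
9. Keeper goes to the upper station with crate M2.  [the lower station: crate K3, crate K4, crate R7 | the upper station: crate K2, crate M2, crate M3, crate R4]
10. Keeper goes back to the lower station alone.  [the lower station: crate K3, crate K4, crate R7 | the upper station: crate K2, crate M2, crate M3, crate R4]
11. Keeper goes to the upper station with crate R7.  [the lower station: crate K3, crate K4 | the upper station: crate K2, crate M2, crate M3, crate R4, crate R7]
12. Keeper goes back to the lower station alone.  [the lower station: crate K3, crate K4 | the upper station: crate K2, crate M2, crate M3, crate R4, crate R7]
13. Keeper goes to the upper station with crate K3.  [the lower station: crate K4 | the upper station: crate K2, crate K3, crate M2, crate M3, crate R4, crate R7]
14. Keeper goes back to the lower station alone.  [the lower station: crate K4 | the upper station: crate K2, crate K3, crate M2, crate M3, crate R4, crate R7]
15. Keeper goes to the upper station with crate K4.  [the lower station: — | the upper station: crate K2, crate K3, crate K4, crate M2, crate M3, crate R4, crate R7]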